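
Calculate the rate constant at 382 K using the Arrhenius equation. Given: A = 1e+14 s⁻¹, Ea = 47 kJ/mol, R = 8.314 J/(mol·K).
3.74e+07 s⁻¹

k = A·exp(-Ea/(R·T)) = 1e+14·exp(-47000/(8.314·382)) = 1e+14·exp(-14.7987) = 1e+14·3.7410e-07 = 3.74e+07 s⁻¹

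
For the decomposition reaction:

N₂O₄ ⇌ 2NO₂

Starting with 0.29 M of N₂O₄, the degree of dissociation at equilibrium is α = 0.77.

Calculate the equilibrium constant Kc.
K_c = 2.9903

x = α·[A]₀ = 0.77 × 0.29 = 0.2233 M dissociated.
At eq: [N₂O₄] = 0.29 − 0.2233 = 0.0667 M; [NO₂] = 2x = 0.4466 M.
Kc = [NO₂]²/[N₂O₄] = (0.4466)²/0.0667 = 2.99.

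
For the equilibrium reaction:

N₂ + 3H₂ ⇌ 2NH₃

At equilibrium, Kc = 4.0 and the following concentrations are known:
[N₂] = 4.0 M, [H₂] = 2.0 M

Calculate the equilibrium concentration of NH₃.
[NH₃] = 11.3137 M

Kc = ([NH₃]^2) / ([N₂] × [H₂]^3) = 4.0
[NH₃]^2 = Kc · (reactant terms)/(other product terms) = 4.0 · 32 / 1 = 128
[NH₃] = (128)^(1/2) = 11.3137 M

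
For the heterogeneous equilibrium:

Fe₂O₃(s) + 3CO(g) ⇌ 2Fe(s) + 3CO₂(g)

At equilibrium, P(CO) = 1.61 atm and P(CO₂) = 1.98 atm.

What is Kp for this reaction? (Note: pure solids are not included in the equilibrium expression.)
K_p = 1.860

Solids (Fe₂O₃, Fe) are excluded.
Kp = P(CO₂)³/P(CO)³ = (1.98)³/(1.61)³ = 7.762/4.173 = 1.860.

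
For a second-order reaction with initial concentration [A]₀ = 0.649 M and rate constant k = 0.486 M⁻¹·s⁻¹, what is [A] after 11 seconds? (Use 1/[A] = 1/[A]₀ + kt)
0.1452 M

1/[A] = 1/[A]₀ + k·t = 1/0.649 + (0.486)·(11) = 1.5408 + 5.3460 = 6.8868
[A] = 1/6.8868 = 0.1452 M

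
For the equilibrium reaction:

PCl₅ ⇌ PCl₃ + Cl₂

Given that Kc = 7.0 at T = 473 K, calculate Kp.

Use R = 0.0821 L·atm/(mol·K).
K_p = 271.8331

Δn = (moles gaseous products) − (moles gaseous reactants) = 1
T = 473 K; RT = 0.0821 × 473 = 38.8333
Kp = Kc·(RT)^Δn = 7.0 × (38.8333)^1 = 7.0 × 38.8333 = 271.8331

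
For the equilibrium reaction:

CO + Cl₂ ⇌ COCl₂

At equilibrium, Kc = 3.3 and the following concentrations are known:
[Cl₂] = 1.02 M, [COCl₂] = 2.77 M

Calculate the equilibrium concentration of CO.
[CO] = 0.8229 M

Kc = ([COCl₂]) / ([CO] × [Cl₂]) = 3.3
[CO]^1 = (product terms)/(Kc · other reactant terms) = 2.77 / (3.3 · 1.02) = 0.82294
[CO] = 0.8229 M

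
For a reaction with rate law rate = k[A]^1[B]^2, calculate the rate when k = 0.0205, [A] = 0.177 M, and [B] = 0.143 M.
7.42e-05 M/s

rate = k·[A]^1·[B]^2 = 0.0205·(0.177)^1·(0.143)^2 = 0.0205·0.177·0.020449 = 7.42e-05 M/s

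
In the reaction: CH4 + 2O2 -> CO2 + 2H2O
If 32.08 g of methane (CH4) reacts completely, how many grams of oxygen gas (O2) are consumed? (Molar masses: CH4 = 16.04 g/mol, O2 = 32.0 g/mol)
Moles of CH4 = 32.08 g ÷ 16.04 g/mol = 2 mol
Mole ratio: 2 mol O2 / 1 mol CH4
Moles of O2 = 2 × (2/1) = 4 mol
Mass of O2 = 4 mol × 32.0 g/mol = 128 g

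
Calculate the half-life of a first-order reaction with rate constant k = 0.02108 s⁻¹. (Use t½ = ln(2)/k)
32.88 s

t½ = ln(2)/k = 0.6931/0.02108 = 32.88 s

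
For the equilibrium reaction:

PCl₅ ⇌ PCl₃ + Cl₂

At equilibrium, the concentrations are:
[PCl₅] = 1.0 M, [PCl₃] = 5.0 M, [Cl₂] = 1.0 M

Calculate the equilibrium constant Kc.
K_c = 5.0000

Kc = ([PCl₃] × [Cl₂]) / ([PCl₅])
   = ((5.0)·(1.0)) / ((1.0))
   = 5 / 1 = 5.0000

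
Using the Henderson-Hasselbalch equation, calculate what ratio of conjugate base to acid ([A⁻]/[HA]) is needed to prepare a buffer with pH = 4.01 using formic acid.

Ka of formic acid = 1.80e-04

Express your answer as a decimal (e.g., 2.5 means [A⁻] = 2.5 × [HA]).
[A⁻]/[HA] = 1.842

pKa = −log(1.80e-04) = 3.7447. pH = pKa + log([A⁻]/[HA]). 4.01 = 3.7447 + log(ratio). log(ratio) = 4.01 − 3.7447 = 0.2653. ratio = 10^(0.2653) = 1.842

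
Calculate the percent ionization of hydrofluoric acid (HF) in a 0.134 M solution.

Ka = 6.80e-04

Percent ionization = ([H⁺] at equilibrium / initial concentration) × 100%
Percent ionization = 6.87%

Let x = [H⁺]. Ka = x²/(C - x) ⇒ x² + (6.80e-04)x - (6.80e-04)(0.134) = 0. x = 9.2117e-03. Percent = (9.2117e-03/0.134) × 100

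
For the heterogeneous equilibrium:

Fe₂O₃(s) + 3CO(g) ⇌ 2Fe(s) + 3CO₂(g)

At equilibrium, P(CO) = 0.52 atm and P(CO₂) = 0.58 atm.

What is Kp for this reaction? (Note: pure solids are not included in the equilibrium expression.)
K_p = 1.388

Solids (Fe₂O₃, Fe) are excluded.
Kp = P(CO₂)³/P(CO)³ = (0.58)³/(0.52)³ = 0.1951/0.1406 = 1.388.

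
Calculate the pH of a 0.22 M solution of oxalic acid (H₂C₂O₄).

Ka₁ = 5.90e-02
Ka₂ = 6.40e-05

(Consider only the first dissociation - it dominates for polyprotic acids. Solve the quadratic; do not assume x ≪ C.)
pH = 1.05

x² + Ka₁·x − Ka₁·C = 0 with Ka₁ = 5.90e-02, C = 0.22.
x = (−Ka₁ + √(Ka₁² + 4·Ka₁·C))/2 = 8.8187e-02 M, so pH = 1.05.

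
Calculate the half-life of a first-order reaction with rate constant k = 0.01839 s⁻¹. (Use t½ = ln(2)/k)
37.69 s

t½ = ln(2)/k = 0.6931/0.01839 = 37.69 s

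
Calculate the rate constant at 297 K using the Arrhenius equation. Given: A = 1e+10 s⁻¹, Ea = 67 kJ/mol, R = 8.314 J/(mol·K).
1.64e-02 s⁻¹

k = A·exp(-Ea/(R·T)) = 1e+10·exp(-67000/(8.314·297)) = 1e+10·exp(-27.1337) = 1e+10·1.6444e-12 = 1.64e-02 s⁻¹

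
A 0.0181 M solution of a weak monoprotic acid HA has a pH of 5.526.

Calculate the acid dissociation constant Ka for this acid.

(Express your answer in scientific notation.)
K_a = 4.90e-10

[H⁺] = 10^(−pH) = 10^(−5.526) = 2.979e-06 M. For HA ⇌ H⁺ + A⁻, Ka = x²/(C − x) = (2.979e-06)²/(0.0181 − 2.979e-06) = 4.90e-10.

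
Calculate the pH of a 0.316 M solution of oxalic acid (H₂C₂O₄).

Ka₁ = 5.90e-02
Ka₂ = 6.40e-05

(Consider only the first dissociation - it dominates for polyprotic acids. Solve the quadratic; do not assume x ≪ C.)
pH = 0.96

x² + Ka₁·x − Ka₁·C = 0 with Ka₁ = 5.90e-02, C = 0.316.
x = (−Ka₁ + √(Ka₁² + 4·Ka₁·C))/2 = 1.1019e-01 M, so pH = 0.96.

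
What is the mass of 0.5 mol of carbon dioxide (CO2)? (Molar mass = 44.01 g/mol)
Mass = 0.5 mol × 44.01 g/mol = 22 g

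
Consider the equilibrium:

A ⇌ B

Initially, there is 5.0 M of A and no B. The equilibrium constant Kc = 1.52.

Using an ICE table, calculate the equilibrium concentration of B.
[B] = 3.016 M

ICE: [A] = 5.0 − x, [B] = x.
Kc = x/(5.0 − x) = 1.52 ⇒ x = 1.52·5.0/(1 + 1.52) = 7.6/2.52 = 3.016.
[B] = x = 3.016 M.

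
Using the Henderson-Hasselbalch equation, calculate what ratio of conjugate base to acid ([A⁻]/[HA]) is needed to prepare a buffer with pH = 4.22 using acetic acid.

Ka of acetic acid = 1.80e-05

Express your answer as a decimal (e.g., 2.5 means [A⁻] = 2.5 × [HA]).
[A⁻]/[HA] = 0.299

pKa = −log(1.80e-05) = 4.7447. pH = pKa + log([A⁻]/[HA]). 4.22 = 4.7447 + log(ratio). log(ratio) = 4.22 − 4.7447 = -0.5247. ratio = 10^(-0.5247) = 0.299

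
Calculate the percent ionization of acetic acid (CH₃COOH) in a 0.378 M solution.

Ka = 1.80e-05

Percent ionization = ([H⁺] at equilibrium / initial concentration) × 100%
Percent ionization = 0.688%

Let x = [H⁺]. Ka = x²/(C - x) ⇒ x² + (1.80e-05)x - (1.80e-05)(0.378) = 0. x = 2.5995e-03. Percent = (2.5995e-03/0.378) × 100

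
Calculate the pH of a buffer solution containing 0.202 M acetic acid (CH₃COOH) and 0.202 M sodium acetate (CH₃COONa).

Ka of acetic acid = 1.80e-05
pH = 4.74

pKa = -log(1.80e-05) = 4.74. pH = pKa + log([A⁻]/[HA]) = 4.74 + log(0.202/0.202)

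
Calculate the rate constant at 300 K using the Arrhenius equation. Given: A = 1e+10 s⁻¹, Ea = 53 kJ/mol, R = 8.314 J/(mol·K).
5.91e+00 s⁻¹

k = A·exp(-Ea/(R·T)) = 1e+10·exp(-53000/(8.314·300)) = 1e+10·exp(-21.2493) = 1e+10·5.9094e-10 = 5.91e+00 s⁻¹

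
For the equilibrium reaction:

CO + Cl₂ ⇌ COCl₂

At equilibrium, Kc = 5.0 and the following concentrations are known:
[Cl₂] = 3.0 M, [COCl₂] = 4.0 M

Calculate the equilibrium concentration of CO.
[CO] = 0.2667 M

Kc = ([COCl₂]) / ([CO] × [Cl₂]) = 5.0
[CO]^1 = (product terms)/(Kc · other reactant terms) = 4 / (5.0 · 3) = 0.26667
[CO] = 0.2667 M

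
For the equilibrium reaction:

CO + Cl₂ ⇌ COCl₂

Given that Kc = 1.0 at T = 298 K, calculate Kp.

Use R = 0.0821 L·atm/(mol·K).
K_p = 0.0409

Δn = (moles gaseous products) − (moles gaseous reactants) = -1
T = 298 K; RT = 0.0821 × 298 = 24.4658
Kp = Kc·(RT)^Δn = 1.0 × (24.4658)^-1 = 1.0 × 0.0408734 = 0.0409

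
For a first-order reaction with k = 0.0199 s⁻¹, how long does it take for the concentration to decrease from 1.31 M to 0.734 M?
29.11 s

From ln[A] = ln[A]₀ - k·t: t = ln([A]₀/[A])/k = ln(1.31/0.734)/0.0199 = ln(1.7847)/0.0199 = 0.5793/0.0199 = 29.11 s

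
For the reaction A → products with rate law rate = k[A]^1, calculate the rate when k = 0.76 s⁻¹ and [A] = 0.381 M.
0.2896 M/s

rate = k·[A]^1 = 0.76·(0.381)^1 = 0.76·0.381 = 0.2896 M/s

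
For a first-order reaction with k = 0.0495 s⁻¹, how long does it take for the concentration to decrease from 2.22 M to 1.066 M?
14.82 s

From ln[A] = ln[A]₀ - k·t: t = ln([A]₀/[A])/k = ln(2.22/1.066)/0.0495 = ln(2.0826)/0.0495 = 0.7336/0.0495 = 14.82 s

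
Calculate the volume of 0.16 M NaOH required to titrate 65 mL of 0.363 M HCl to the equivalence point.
V_{base} = 147.5 mL

At equivalence: moles acid = moles base.
moles HCl = 0.363 M × 0.065 L = 0.023595 mol
V_NaOH = 0.023595 mol ÷ 0.16 M = 0.1475 L = 147.5 mL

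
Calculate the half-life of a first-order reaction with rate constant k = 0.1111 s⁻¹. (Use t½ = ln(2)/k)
6.24 s

t½ = ln(2)/k = 0.6931/0.1111 = 6.24 s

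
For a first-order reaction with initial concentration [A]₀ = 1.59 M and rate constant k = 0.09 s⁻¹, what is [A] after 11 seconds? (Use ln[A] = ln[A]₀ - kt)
0.5908 M

ln[A] = ln[A]₀ - k·t = ln(1.59) - (0.09)·(11) = 0.4637 - 0.9900 = -0.5263
[A] = e^(-0.5263) = 0.5908 M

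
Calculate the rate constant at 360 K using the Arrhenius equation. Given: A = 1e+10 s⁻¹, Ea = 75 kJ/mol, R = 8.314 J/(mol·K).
1.31e-01 s⁻¹

k = A·exp(-Ea/(R·T)) = 1e+10·exp(-75000/(8.314·360)) = 1e+10·exp(-25.0581) = 1e+10·1.3104e-11 = 1.31e-01 s⁻¹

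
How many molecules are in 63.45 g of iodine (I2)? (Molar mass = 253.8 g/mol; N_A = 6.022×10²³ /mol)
Moles = 63.45 g ÷ 253.8 g/mol = 0.25 mol
Molecules = 0.25 mol × 6.022×10²³ /mol = 1.506e+23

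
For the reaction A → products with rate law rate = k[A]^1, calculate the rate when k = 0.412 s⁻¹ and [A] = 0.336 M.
0.1384 M/s

rate = k·[A]^1 = 0.412·(0.336)^1 = 0.412·0.336 = 0.1384 M/s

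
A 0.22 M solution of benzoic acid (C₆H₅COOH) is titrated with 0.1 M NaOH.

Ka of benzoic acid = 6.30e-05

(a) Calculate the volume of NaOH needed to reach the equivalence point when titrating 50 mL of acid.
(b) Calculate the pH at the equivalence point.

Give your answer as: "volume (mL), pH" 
V = 110.0 mL, pH = 8.52

(a) At equivalence: moles acid = moles base.
moles acid = 0.22 × 0.05 = 0.011 mol; V_NaOH = 0.011/0.1 = 0.11 L = 110.0 mL.
(b) At equivalence, all acid → conjugate base A⁻ at [A⁻] = 0.011/0.16 = 0.06875 M.
Kb = Kw/Ka = 1.0e-14/6.30e-05 = 1.587e-10; [OH⁻] = √(Kb·[A⁻]) = 3.303e-06; pOH = 5.48; pH = 14 − pOH = 8.52.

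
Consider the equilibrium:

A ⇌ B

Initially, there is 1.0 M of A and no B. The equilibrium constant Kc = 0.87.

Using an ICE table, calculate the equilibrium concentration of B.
[B] = 0.465 M

ICE: [A] = 1.0 − x, [B] = x.
Kc = x/(1.0 − x) = 0.87 ⇒ x = 0.87·1.0/(1 + 0.87) = 0.87/1.87 = 0.4652.
[B] = x = 0.465 M.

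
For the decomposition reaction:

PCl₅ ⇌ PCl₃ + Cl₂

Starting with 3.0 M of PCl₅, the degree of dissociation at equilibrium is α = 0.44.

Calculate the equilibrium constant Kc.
K_c = 1.0371

x = α·[A]₀ = 0.44 × 3.0 = 1.32 M dissociated.
At eq: [PCl₅] = 3.0 − 1.32 = 1.68 M; [PCl₃] = [Cl₂] = x = 1.32 M.
Kc = [PCl₃][Cl₂]/[PCl₅] = (1.32)²/1.68 = 1.037.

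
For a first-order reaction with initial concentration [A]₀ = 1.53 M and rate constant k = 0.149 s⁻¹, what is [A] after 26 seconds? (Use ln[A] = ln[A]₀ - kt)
0.0318 M

ln[A] = ln[A]₀ - k·t = ln(1.53) - (0.149)·(26) = 0.4253 - 3.8740 = -3.4487
[A] = e^(-3.4487) = 0.0318 M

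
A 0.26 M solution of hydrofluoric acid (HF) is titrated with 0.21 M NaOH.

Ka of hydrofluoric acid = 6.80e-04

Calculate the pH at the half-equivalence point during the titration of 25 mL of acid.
pH = pKa = 3.17

At the half-equivalence point, [HA] = [A⁻], so by Henderson–Hasselbalch pH = pKa + log(1) = pKa.
pKa = −log(6.80e-04) = 3.17.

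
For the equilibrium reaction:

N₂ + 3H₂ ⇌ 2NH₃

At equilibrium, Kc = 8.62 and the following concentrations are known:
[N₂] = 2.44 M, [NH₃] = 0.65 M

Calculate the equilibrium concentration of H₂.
[H₂] = 0.2718 M

Kc = ([NH₃]^2) / ([N₂] × [H₂]^3) = 8.62
[H₂]^3 = (product terms)/(Kc · other reactant terms) = 0.4225 / (8.62 · 2.44) = 0.020088
[H₂] = (0.020088)^(1/3) = 0.2718 M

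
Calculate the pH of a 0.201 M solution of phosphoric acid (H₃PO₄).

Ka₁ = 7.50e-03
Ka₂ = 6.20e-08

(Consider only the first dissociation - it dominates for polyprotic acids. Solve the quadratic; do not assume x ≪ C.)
pH = 1.45

x² + Ka₁·x − Ka₁·C = 0 with Ka₁ = 7.50e-03, C = 0.201.
x = (−Ka₁ + √(Ka₁² + 4·Ka₁·C))/2 = 3.5257e-02 M, so pH = 1.45.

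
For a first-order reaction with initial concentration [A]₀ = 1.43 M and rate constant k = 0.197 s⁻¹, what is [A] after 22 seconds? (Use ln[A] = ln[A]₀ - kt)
0.0188 M

ln[A] = ln[A]₀ - k·t = ln(1.43) - (0.197)·(22) = 0.3577 - 4.3340 = -3.9763
[A] = e^(-3.9763) = 0.0188 M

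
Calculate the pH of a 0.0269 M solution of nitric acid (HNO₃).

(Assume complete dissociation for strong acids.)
pH = 1.57

[H⁺] = 0.0269 M for strong acid. pH = -log[H⁺] = -log(0.0269)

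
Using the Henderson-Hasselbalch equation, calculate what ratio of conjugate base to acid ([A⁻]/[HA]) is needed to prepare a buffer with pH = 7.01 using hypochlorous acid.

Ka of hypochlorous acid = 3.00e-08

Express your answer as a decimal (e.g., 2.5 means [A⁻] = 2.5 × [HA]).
[A⁻]/[HA] = 0.307

pKa = −log(3.00e-08) = 7.5229. pH = pKa + log([A⁻]/[HA]). 7.01 = 7.5229 + log(ratio). log(ratio) = 7.01 − 7.5229 = -0.5129. ratio = 10^(-0.5129) = 0.307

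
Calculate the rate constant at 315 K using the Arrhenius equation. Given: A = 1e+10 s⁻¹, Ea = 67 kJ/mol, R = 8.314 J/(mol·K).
7.75e-02 s⁻¹

k = A·exp(-Ea/(R·T)) = 1e+10·exp(-67000/(8.314·315)) = 1e+10·exp(-25.5832) = 1e+10·7.7513e-12 = 7.75e-02 s⁻¹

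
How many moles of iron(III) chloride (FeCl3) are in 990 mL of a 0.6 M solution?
Moles = Molarity × Volume (L)
Moles = 0.6 M × 0.99 L = 0.594 mol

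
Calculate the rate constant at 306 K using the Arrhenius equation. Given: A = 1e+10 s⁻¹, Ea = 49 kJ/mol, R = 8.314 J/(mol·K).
4.32e+01 s⁻¹

k = A·exp(-Ea/(R·T)) = 1e+10·exp(-49000/(8.314·306)) = 1e+10·exp(-19.2604) = 1e+10·4.3184e-09 = 4.32e+01 s⁻¹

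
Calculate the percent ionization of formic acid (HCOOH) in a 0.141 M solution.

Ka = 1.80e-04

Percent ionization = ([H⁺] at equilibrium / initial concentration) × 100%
Percent ionization = 3.51%

Let x = [H⁺]. Ka = x²/(C - x) ⇒ x² + (1.80e-04)x - (1.80e-04)(0.141) = 0. x = 4.9487e-03. Percent = (4.9487e-03/0.141) × 100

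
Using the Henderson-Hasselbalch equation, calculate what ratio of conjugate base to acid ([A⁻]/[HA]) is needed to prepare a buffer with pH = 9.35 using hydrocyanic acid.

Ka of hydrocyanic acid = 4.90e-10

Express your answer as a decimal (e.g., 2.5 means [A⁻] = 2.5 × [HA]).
[A⁻]/[HA] = 1.097

pKa = −log(4.90e-10) = 9.3098. pH = pKa + log([A⁻]/[HA]). 9.35 = 9.3098 + log(ratio). log(ratio) = 9.35 − 9.3098 = 0.0402. ratio = 10^(0.0402) = 1.097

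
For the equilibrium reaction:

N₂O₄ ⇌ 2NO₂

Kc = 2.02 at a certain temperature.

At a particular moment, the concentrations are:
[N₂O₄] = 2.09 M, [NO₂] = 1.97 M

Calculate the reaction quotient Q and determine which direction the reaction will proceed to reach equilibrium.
Q = 1.857, Q < K, reaction proceeds forward (toward products)

Q = ([NO₂]^2) / ([N₂O₄])
  = ((1.97)^2) / ((2.09)) = 3.8809/2.09 = 1.857
Since Q = 1.857 < Kc = 2.02, the reaction proceeds forward (toward products) to reach equilibrium.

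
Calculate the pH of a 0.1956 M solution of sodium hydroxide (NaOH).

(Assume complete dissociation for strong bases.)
pH = 13.29

[OH⁻] = 0.1956 M for strong base. pOH = -log[OH⁻] = 0.71, pH = 14 - pOH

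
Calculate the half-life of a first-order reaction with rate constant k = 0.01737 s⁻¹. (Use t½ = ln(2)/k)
39.90 s

t½ = ln(2)/k = 0.6931/0.01737 = 39.90 s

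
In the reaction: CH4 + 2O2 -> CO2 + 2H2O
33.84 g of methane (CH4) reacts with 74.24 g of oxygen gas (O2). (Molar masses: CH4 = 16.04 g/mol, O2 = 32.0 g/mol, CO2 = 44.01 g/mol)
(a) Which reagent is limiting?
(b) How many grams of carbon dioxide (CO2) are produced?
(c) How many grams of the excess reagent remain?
(a) O2, (b) 51.05 g, (c) 15.23 g

Moles of CH4 = 33.84 g ÷ 16.04 g/mol = 2.10973 mol
Moles of O2 = 74.24 g ÷ 32.0 g/mol = 2.32 mol
Moles ÷ coefficient: CH4: 2.10973/1 = 2.11, O2: 2.32/2 = 1.16
(a) O2 has the smaller value, so O2 is the limiting reagent.
(b) Moles of CO2 = 2.32 mol O2 × (1/2) = 1.16 mol; mass = 1.16 mol × 44.01 g/mol = 51.05 g
(c) CH4 consumed = 2.32 × (1/2) = 1.16 mol; remaining = 2.10973 − 1.16 = 0.949726 mol; mass = 0.949726 mol × 16.04 g/mol = 15.23 g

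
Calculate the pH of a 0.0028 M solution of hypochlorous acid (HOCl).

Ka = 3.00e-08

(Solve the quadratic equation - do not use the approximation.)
pH = 5.04

x² + Ka×x - Ka×C = 0. Using quadratic formula: [H⁺] = 9.1502e-06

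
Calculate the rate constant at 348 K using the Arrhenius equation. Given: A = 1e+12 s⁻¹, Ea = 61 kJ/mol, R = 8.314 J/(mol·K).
6.98e+02 s⁻¹

k = A·exp(-Ea/(R·T)) = 1e+12·exp(-61000/(8.314·348)) = 1e+12·exp(-21.0834) = 1e+12·6.9759e-10 = 6.98e+02 s⁻¹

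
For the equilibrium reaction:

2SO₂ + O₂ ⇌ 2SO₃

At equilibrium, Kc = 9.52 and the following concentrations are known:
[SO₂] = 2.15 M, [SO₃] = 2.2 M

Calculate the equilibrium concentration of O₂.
[O₂] = 0.1100 M

Kc = ([SO₃]^2) / ([SO₂]^2 × [O₂]) = 9.52
[O₂]^1 = (product terms)/(Kc · other reactant terms) = 4.84 / (9.52 · 4.6225) = 0.10998
[O₂] = 0.1100 M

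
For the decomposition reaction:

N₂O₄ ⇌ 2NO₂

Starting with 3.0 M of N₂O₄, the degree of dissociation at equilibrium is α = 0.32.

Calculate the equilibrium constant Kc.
K_c = 1.8071

x = α·[A]₀ = 0.32 × 3.0 = 0.96 M dissociated.
At eq: [N₂O₄] = 3.0 − 0.96 = 2.04 M; [NO₂] = 2x = 1.92 M.
Kc = [NO₂]²/[N₂O₄] = (1.92)²/2.04 = 1.807.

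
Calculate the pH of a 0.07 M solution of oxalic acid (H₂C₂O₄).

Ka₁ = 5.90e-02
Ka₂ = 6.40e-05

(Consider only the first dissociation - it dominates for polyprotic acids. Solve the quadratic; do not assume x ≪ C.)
pH = 1.38

x² + Ka₁·x − Ka₁·C = 0 with Ka₁ = 5.90e-02, C = 0.07.
x = (−Ka₁ + √(Ka₁² + 4·Ka₁·C))/2 = 4.1212e-02 M, so pH = 1.38.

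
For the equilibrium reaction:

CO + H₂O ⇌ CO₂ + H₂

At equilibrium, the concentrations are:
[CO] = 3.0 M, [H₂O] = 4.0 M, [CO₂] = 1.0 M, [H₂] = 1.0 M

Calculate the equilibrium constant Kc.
K_c = 0.0833

Kc = ([CO₂] × [H₂]) / ([CO] × [H₂O])
   = ((1.0)·(1.0)) / ((3.0)·(4.0))
   = 1 / 12 = 0.0833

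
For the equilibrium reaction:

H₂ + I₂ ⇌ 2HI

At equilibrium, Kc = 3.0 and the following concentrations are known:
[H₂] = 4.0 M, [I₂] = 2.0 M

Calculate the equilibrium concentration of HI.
[HI] = 4.8990 M

Kc = ([HI]^2) / ([H₂] × [I₂]) = 3.0
[HI]^2 = Kc · (reactant terms)/(other product terms) = 3.0 · 8 / 1 = 24
[HI] = (24)^(1/2) = 4.8990 M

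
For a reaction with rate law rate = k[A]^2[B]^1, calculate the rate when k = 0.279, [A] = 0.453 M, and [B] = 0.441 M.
0.02525 M/s

rate = k·[A]^2·[B]^1 = 0.279·(0.453)^2·(0.441)^1 = 0.279·0.205209·0.441 = 0.02525 M/s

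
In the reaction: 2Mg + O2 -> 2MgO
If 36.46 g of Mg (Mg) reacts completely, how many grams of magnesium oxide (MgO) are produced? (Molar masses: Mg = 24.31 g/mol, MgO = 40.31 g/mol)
Moles of Mg = 36.46 g ÷ 24.31 g/mol = 1.49979 mol
Mole ratio: 2 mol MgO / 2 mol Mg
Moles of MgO = 1.49979 × (2/2) = 1.49979 mol
Mass of MgO = 1.49979 mol × 40.31 g/mol = 60.46 g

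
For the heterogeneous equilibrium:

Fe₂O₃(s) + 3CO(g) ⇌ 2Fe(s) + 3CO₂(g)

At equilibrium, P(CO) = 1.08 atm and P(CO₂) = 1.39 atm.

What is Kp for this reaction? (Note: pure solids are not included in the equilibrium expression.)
K_p = 2.132

Solids (Fe₂O₃, Fe) are excluded.
Kp = P(CO₂)³/P(CO)³ = (1.39)³/(1.08)³ = 2.686/1.26 = 2.132.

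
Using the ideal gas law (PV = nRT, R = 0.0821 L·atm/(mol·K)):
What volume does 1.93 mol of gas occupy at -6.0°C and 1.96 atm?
T = -6.0°C + 273.15 = 267.15 K
V = nRT/P = (1.93 × 0.0821 × 267.15) / 1.96
V = 21.60 L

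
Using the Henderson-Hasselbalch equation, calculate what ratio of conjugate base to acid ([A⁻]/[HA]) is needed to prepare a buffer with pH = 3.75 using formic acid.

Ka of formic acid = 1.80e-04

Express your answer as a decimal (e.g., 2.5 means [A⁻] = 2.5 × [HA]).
[A⁻]/[HA] = 1.012

pKa = −log(1.80e-04) = 3.7447. pH = pKa + log([A⁻]/[HA]). 3.75 = 3.7447 + log(ratio). log(ratio) = 3.75 − 3.7447 = 0.0053. ratio = 10^(0.0053) = 1.012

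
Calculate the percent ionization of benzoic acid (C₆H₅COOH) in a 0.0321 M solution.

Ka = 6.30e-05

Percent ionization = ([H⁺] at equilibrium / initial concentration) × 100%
Percent ionization = 4.33%

Let x = [H⁺]. Ka = x²/(C - x) ⇒ x² + (6.30e-05)x - (6.30e-05)(0.0321) = 0. x = 1.3909e-03. Percent = (1.3909e-03/0.0321) × 100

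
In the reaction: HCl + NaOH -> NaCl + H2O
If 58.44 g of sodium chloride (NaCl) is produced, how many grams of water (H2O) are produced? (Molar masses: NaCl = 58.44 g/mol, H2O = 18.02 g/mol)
Moles of NaCl = 58.44 g ÷ 58.44 g/mol = 1 mol
Mole ratio: 1 mol H2O / 1 mol NaCl
Moles of H2O = 1 × (1/1) = 1 mol
Mass of H2O = 1 mol × 18.02 g/mol = 18.02 g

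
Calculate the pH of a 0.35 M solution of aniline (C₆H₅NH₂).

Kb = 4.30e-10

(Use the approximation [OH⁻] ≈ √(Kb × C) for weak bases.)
pH = 9.09

[OH⁻] = √(Kb × C) = √(4.30e-10 × 0.35) = 1.2268e-05. pOH = 4.91, pH = 14 - pOH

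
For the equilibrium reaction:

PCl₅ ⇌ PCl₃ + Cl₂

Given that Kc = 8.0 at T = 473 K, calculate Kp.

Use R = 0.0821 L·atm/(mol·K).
K_p = 310.6664

Δn = (moles gaseous products) − (moles gaseous reactants) = 1
T = 473 K; RT = 0.0821 × 473 = 38.8333
Kp = Kc·(RT)^Δn = 8.0 × (38.8333)^1 = 8.0 × 38.8333 = 310.6664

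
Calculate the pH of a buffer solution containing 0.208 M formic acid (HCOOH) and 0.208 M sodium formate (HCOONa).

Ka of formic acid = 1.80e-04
pH = 3.74

pKa = -log(1.80e-04) = 3.74. pH = pKa + log([A⁻]/[HA]) = 3.74 + log(0.208/0.208)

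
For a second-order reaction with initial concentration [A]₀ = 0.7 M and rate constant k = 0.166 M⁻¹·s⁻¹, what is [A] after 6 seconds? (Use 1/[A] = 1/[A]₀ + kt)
0.4124 M

1/[A] = 1/[A]₀ + k·t = 1/0.7 + (0.166)·(6) = 1.4286 + 0.9960 = 2.4246
[A] = 1/2.4246 = 0.4124 M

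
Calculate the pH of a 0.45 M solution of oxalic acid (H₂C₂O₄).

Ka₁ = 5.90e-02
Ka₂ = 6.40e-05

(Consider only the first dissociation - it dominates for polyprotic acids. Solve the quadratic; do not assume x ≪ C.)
pH = 0.87

x² + Ka₁·x − Ka₁·C = 0 with Ka₁ = 5.90e-02, C = 0.45.
x = (−Ka₁ + √(Ka₁² + 4·Ka₁·C))/2 = 1.3609e-01 M, so pH = 0.87.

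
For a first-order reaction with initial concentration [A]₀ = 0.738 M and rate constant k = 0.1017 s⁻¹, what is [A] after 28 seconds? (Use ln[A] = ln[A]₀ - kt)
0.0428 M

ln[A] = ln[A]₀ - k·t = ln(0.738) - (0.1017)·(28) = -0.3038 - 2.8476 = -3.1514
[A] = e^(-3.1514) = 0.0428 M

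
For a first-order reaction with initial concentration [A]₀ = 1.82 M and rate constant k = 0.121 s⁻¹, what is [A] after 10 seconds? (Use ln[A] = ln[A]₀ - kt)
0.5427 M

ln[A] = ln[A]₀ - k·t = ln(1.82) - (0.121)·(10) = 0.5988 - 1.2100 = -0.6112
[A] = e^(-0.6112) = 0.5427 M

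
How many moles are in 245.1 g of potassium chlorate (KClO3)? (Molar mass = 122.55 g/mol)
Moles = 245.1 g ÷ 122.55 g/mol = 2 mol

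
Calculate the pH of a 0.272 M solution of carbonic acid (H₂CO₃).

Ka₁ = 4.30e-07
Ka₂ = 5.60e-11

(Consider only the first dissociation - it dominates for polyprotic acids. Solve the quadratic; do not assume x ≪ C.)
pH = 3.47

x² + Ka₁·x − Ka₁·C = 0 with Ka₁ = 4.30e-07, C = 0.272.
x = (−Ka₁ + √(Ka₁² + 4·Ka₁·C))/2 = 3.4178e-04 M, so pH = 3.47.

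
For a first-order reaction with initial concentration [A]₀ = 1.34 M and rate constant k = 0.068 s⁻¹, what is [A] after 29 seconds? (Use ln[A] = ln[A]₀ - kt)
0.1865 M

ln[A] = ln[A]₀ - k·t = ln(1.34) - (0.068)·(29) = 0.2927 - 1.9720 = -1.6793
[A] = e^(-1.6793) = 0.1865 M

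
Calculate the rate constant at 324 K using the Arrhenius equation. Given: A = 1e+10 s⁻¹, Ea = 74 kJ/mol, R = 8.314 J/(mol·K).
1.17e-02 s⁻¹

k = A·exp(-Ea/(R·T)) = 1e+10·exp(-74000/(8.314·324)) = 1e+10·exp(-27.4711) = 1e+10·1.1734e-12 = 1.17e-02 s⁻¹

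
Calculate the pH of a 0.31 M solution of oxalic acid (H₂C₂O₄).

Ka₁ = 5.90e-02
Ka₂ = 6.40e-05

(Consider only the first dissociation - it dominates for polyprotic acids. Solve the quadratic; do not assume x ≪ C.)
pH = 0.96

x² + Ka₁·x − Ka₁·C = 0 with Ka₁ = 5.90e-02, C = 0.31.
x = (−Ka₁ + √(Ka₁² + 4·Ka₁·C))/2 = 1.0892e-01 M, so pH = 0.96.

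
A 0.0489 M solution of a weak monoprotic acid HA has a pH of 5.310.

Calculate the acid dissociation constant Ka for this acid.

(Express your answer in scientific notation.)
K_a = 4.91e-10

[H⁺] = 10^(−pH) = 10^(−5.310) = 4.898e-06 M. For HA ⇌ H⁺ + A⁻, Ka = x²/(C − x) = (4.898e-06)²/(0.0489 − 4.898e-06) = 4.91e-10.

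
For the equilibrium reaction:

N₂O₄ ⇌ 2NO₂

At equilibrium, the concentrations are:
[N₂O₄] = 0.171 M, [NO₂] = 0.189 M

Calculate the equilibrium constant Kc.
K_c = 0.2089

Kc = ([NO₂]^2) / ([N₂O₄])
   = ((0.189)^2) / ((0.171))
   = 0.035721 / 0.171 = 0.2089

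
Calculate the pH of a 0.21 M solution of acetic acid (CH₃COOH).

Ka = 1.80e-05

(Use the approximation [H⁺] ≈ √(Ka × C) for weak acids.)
pH = 2.71

[H⁺] = √(Ka × C) = √(1.80e-05 × 0.21) = 1.9442e-03. pH = -log(1.9442e-03)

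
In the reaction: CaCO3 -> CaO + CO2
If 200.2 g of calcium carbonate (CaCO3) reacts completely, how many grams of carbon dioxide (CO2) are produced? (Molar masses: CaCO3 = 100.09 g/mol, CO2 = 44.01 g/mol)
Moles of CaCO3 = 200.2 g ÷ 100.09 g/mol = 2.0002 mol
Mole ratio: 1 mol CO2 / 1 mol CaCO3
Moles of CO2 = 2.0002 × (1/1) = 2.0002 mol
Mass of CO2 = 2.0002 mol × 44.01 g/mol = 88.03 g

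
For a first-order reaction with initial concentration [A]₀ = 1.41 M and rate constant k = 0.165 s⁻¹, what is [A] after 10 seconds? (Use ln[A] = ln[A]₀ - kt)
0.2708 M

ln[A] = ln[A]₀ - k·t = ln(1.41) - (0.165)·(10) = 0.3436 - 1.6500 = -1.3064
[A] = e^(-1.3064) = 0.2708 M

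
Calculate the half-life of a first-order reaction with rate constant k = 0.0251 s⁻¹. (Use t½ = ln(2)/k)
27.62 s

t½ = ln(2)/k = 0.6931/0.0251 = 27.62 s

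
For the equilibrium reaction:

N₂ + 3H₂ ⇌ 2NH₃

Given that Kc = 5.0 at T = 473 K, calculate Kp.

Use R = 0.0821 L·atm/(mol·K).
K_p = 0.0033

Δn = (moles gaseous products) − (moles gaseous reactants) = -2
T = 473 K; RT = 0.0821 × 473 = 38.8333
Kp = Kc·(RT)^Δn = 5.0 × (38.8333)^-2 = 5.0 × 0.000663119 = 0.0033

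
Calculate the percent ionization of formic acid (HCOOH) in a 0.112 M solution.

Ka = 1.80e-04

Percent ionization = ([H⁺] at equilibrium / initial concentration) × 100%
Percent ionization = 3.93%

Let x = [H⁺]. Ka = x²/(C - x) ⇒ x² + (1.80e-04)x - (1.80e-04)(0.112) = 0. x = 4.4009e-03. Percent = (4.4009e-03/0.112) × 100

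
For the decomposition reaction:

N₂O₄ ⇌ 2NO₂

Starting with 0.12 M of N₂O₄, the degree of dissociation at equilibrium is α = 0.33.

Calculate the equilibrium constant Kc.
K_c = 0.0780

x = α·[A]₀ = 0.33 × 0.12 = 0.0396 M dissociated.
At eq: [N₂O₄] = 0.12 − 0.0396 = 0.0804 M; [NO₂] = 2x = 0.0792 M.
Kc = [NO₂]²/[N₂O₄] = (0.0792)²/0.0804 = 0.07802.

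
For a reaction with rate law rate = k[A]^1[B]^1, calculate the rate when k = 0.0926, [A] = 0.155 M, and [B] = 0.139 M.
0.001995 M/s

rate = k·[A]^1·[B]^1 = 0.0926·(0.155)^1·(0.139)^1 = 0.0926·0.155·0.139 = 0.001995 M/s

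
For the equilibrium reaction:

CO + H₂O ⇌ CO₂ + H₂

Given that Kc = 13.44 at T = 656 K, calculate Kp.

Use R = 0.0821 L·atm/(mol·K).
K_p = 13.4400

Δn = (moles gaseous products) − (moles gaseous reactants) = 0
T = 656 K; RT = 0.0821 × 656 = 53.8576
Kp = Kc·(RT)^Δn = 13.44 × (53.8576)^0 = 13.44 × 1 = 13.4400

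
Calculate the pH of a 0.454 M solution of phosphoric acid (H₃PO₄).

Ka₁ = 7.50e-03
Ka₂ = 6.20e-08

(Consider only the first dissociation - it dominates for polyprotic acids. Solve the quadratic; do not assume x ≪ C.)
pH = 1.26

x² + Ka₁·x − Ka₁·C = 0 with Ka₁ = 7.50e-03, C = 0.454.
x = (−Ka₁ + √(Ka₁² + 4·Ka₁·C))/2 = 5.4723e-02 M, so pH = 1.26.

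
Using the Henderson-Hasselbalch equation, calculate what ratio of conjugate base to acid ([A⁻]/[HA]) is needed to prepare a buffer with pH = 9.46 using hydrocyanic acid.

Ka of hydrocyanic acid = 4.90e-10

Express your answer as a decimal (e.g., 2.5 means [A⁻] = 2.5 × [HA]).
[A⁻]/[HA] = 1.413

pKa = −log(4.90e-10) = 9.3098. pH = pKa + log([A⁻]/[HA]). 9.46 = 9.3098 + log(ratio). log(ratio) = 9.46 − 9.3098 = 0.1502. ratio = 10^(0.1502) = 1.413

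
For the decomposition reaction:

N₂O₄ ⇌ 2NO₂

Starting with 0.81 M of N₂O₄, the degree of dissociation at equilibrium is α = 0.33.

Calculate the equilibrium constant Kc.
K_c = 0.5266

x = α·[A]₀ = 0.33 × 0.81 = 0.2673 M dissociated.
At eq: [N₂O₄] = 0.81 − 0.2673 = 0.5427 M; [NO₂] = 2x = 0.5346 M.
Kc = [NO₂]²/[N₂O₄] = (0.5346)²/0.5427 = 0.5266.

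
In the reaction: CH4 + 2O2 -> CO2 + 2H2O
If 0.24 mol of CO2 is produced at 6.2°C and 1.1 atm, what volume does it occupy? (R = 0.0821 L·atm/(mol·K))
T = 6.2°C + 273.15 = 279.35 K
V = nRT/P = (0.24 × 0.0821 × 279.35) / 1.1
V = 5.00 L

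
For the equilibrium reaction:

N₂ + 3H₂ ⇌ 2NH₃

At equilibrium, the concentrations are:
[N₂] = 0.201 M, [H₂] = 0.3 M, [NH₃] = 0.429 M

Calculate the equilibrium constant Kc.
K_c = 33.9121

Kc = ([NH₃]^2) / ([N₂] × [H₂]^3)
   = ((0.429)^2) / ((0.201)·(0.3)^3)
   = 0.18404 / 0.005427 = 33.9121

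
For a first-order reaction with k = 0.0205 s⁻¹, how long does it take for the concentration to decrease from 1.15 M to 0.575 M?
33.81 s

From ln[A] = ln[A]₀ - k·t: t = ln([A]₀/[A])/k = ln(1.15/0.575)/0.0205 = ln(2.0000)/0.0205 = 0.6931/0.0205 = 33.81 s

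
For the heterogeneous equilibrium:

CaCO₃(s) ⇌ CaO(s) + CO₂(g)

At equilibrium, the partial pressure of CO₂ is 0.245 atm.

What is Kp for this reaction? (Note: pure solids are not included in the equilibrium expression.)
K_p = 0.245

Solids (CaCO₃, CaO) have activity 1 and are excluded.
Kp = P(CO₂) = 0.245.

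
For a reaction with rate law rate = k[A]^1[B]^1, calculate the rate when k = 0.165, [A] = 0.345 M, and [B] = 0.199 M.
0.01133 M/s

rate = k·[A]^1·[B]^1 = 0.165·(0.345)^1·(0.199)^1 = 0.165·0.345·0.199 = 0.01133 M/s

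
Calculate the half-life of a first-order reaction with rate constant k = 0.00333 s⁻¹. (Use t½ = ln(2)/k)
208.15 s

t½ = ln(2)/k = 0.6931/0.00333 = 208.15 s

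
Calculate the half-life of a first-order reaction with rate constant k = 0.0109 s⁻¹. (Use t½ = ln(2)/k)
63.59 s

t½ = ln(2)/k = 0.6931/0.0109 = 63.59 s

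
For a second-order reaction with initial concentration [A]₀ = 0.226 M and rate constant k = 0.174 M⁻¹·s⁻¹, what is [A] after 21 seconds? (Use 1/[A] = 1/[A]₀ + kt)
0.1238 M

1/[A] = 1/[A]₀ + k·t = 1/0.226 + (0.174)·(21) = 4.4248 + 3.6540 = 8.0788
[A] = 1/8.0788 = 0.1238 M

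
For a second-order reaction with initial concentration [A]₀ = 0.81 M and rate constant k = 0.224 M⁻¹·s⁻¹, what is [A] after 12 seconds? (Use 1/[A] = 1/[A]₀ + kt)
0.2549 M

1/[A] = 1/[A]₀ + k·t = 1/0.81 + (0.224)·(12) = 1.2346 + 2.6880 = 3.9226
[A] = 1/3.9226 = 0.2549 M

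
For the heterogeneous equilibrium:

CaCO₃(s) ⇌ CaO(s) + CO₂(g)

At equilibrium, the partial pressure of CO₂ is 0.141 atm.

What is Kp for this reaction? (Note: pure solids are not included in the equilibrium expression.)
K_p = 0.141

Solids (CaCO₃, CaO) have activity 1 and are excluded.
Kp = P(CO₂) = 0.141.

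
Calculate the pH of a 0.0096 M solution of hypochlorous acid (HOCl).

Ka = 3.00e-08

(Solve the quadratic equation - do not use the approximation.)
pH = 4.77

x² + Ka×x - Ka×C = 0. Using quadratic formula: [H⁺] = 1.6956e-05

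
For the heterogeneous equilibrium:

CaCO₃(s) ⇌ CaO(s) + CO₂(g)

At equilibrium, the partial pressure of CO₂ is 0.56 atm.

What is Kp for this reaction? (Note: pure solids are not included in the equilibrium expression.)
K_p = 0.56

Solids (CaCO₃, CaO) have activity 1 and are excluded.
Kp = P(CO₂) = 0.56.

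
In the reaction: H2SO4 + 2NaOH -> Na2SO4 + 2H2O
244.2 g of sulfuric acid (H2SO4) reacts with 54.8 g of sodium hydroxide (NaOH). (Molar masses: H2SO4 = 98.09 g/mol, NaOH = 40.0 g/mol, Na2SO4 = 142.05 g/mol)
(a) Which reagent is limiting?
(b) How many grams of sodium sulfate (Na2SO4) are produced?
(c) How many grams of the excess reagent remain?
(a) NaOH, (b) 97.3 g, (c) 177 g

Moles of H2SO4 = 244.2 g ÷ 98.09 g/mol = 2.48955 mol
Moles of NaOH = 54.8 g ÷ 40.0 g/mol = 1.37 mol
Moles ÷ coefficient: H2SO4: 2.48955/1 = 2.49, NaOH: 1.37/2 = 0.685
(a) NaOH has the smaller value, so NaOH is the limiting reagent.
(b) Moles of Na2SO4 = 1.37 mol NaOH × (1/2) = 0.685 mol; mass = 0.685 mol × 142.05 g/mol = 97.3 g
(c) H2SO4 consumed = 1.37 × (1/2) = 0.685 mol; remaining = 2.48955 − 0.685 = 1.80455 mol; mass = 1.80455 mol × 98.09 g/mol = 177 g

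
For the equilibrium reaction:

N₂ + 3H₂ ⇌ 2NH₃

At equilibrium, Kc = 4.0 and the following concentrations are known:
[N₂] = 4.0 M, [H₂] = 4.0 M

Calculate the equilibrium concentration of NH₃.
[NH₃] = 32.0000 M

Kc = ([NH₃]^2) / ([N₂] × [H₂]^3) = 4.0
[NH₃]^2 = Kc · (reactant terms)/(other product terms) = 4.0 · 256 / 1 = 1024
[NH₃] = (1024)^(1/2) = 32.0000 M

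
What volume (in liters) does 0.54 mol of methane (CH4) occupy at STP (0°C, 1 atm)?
At STP, 1 mol of gas occupies 22.4 L
Volume = 0.54 mol × 22.4 L/mol = 12.10 L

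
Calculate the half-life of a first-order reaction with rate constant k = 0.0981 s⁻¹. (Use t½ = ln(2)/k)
7.07 s

t½ = ln(2)/k = 0.6931/0.0981 = 7.07 s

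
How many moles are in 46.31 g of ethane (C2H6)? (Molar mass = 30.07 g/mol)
Moles = 46.31 g ÷ 30.07 g/mol = 1.54 mol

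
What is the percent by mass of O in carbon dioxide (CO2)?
Mass of O in formula = 16.0 × 2 = 32 g/mol
Molar mass = 44.01 g/mol
% O = (32/44.01) × 100% = 72.71%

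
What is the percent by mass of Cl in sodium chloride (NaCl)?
Mass of Cl in formula = 35.45 × 1 = 35.45 g/mol
Molar mass = 58.44 g/mol
% Cl = (35.45/58.44) × 100% = 60.66%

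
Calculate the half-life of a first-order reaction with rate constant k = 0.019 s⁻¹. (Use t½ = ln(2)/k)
36.48 s

t½ = ln(2)/k = 0.6931/0.019 = 36.48 s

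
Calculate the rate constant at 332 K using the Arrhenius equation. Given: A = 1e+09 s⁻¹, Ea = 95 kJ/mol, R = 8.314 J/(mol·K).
1.13e-06 s⁻¹

k = A·exp(-Ea/(R·T)) = 1e+09·exp(-95000/(8.314·332)) = 1e+09·exp(-34.4172) = 1e+09·1.1293e-15 = 1.13e-06 s⁻¹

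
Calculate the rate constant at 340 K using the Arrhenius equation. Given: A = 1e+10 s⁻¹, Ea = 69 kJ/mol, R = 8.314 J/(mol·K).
2.51e-01 s⁻¹

k = A·exp(-Ea/(R·T)) = 1e+10·exp(-69000/(8.314·340)) = 1e+10·exp(-24.4096) = 1e+10·2.5064e-11 = 2.51e-01 s⁻¹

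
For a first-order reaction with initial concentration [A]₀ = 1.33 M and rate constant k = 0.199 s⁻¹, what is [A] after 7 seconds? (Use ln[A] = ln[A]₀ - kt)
0.3303 M

ln[A] = ln[A]₀ - k·t = ln(1.33) - (0.199)·(7) = 0.2852 - 1.3930 = -1.1078
[A] = e^(-1.1078) = 0.3303 M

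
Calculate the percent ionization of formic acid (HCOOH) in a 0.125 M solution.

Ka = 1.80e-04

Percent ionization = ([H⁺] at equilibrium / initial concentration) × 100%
Percent ionization = 3.72%

Let x = [H⁺]. Ka = x²/(C - x) ⇒ x² + (1.80e-04)x - (1.80e-04)(0.125) = 0. x = 4.6543e-03. Percent = (4.6543e-03/0.125) × 100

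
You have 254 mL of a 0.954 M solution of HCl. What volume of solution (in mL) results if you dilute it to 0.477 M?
Using M₁V₁ = M₂V₂:
0.954 × 254 = 0.477 × V₂
V₂ = (0.954 × 254) / 0.477 = 508 mL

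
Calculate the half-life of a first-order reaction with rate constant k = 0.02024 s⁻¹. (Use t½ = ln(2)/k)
34.25 s

t½ = ln(2)/k = 0.6931/0.02024 = 34.25 s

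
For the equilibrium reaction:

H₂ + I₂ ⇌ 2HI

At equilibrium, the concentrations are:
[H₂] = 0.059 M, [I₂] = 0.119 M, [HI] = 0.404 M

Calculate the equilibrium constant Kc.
K_c = 23.2468

Kc = ([HI]^2) / ([H₂] × [I₂])
   = ((0.404)^2) / ((0.059)·(0.119))
   = 0.16322 / 0.007021 = 23.2468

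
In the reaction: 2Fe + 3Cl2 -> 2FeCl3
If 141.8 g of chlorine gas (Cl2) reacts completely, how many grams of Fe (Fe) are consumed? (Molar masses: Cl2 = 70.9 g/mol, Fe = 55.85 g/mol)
Moles of Cl2 = 141.8 g ÷ 70.9 g/mol = 2 mol
Mole ratio: 2 mol Fe / 3 mol Cl2
Moles of Fe = 2 × (2/3) = 1.33333 mol
Mass of Fe = 1.33333 mol × 55.85 g/mol = 74.47 g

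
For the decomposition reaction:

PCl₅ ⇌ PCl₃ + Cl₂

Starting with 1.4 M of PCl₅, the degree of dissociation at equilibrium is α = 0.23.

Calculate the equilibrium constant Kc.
K_c = 0.0962

x = α·[A]₀ = 0.23 × 1.4 = 0.322 M dissociated.
At eq: [PCl₅] = 1.4 − 0.322 = 1.078 M; [PCl₃] = [Cl₂] = x = 0.322 M.
Kc = [PCl₃][Cl₂]/[PCl₅] = (0.322)²/1.078 = 0.09618.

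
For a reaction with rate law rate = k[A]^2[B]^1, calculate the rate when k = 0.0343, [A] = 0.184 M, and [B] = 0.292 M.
0.0003391 M/s

rate = k·[A]^2·[B]^1 = 0.0343·(0.184)^2·(0.292)^1 = 0.0343·0.033856·0.292 = 0.0003391 M/s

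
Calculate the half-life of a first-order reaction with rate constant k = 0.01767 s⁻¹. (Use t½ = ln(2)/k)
39.23 s

t½ = ln(2)/k = 0.6931/0.01767 = 39.23 s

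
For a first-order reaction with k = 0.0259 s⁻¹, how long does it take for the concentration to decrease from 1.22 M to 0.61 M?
26.76 s

From ln[A] = ln[A]₀ - k·t: t = ln([A]₀/[A])/k = ln(1.22/0.61)/0.0259 = ln(2.0000)/0.0259 = 0.6931/0.0259 = 26.76 s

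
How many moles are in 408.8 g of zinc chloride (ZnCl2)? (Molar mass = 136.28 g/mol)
Moles = 408.8 g ÷ 136.28 g/mol = 3 mol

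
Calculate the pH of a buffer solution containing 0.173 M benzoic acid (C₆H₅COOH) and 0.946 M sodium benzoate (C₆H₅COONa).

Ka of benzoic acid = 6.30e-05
pH = 4.94

pKa = -log(6.30e-05) = 4.20. pH = pKa + log([A⁻]/[HA]) = 4.20 + log(0.946/0.173)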